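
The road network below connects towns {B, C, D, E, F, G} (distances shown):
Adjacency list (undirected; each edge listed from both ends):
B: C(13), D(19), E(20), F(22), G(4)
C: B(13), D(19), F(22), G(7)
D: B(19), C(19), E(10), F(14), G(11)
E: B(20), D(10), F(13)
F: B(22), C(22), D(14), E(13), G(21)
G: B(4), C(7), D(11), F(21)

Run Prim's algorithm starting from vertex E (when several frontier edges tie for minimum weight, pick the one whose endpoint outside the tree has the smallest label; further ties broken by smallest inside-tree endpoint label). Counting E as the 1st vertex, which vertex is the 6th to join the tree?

F

Grow the tree from E using Prim:
Step 1: frontier [D-E 10, E-F 13, B-E 20] → take D-E (10); add D.
Step 2: frontier [D-G 11, D-F 14, B-D 19, C-D 19, E-F 13, B-E 20] → take D-G (11); add G.
Step 3: frontier [D-F 14, B-D 19, C-D 19, E-F 13, B-E 20, B-G 4, C-G 7, F-G 21] → take B-G (4); add B.
Step 4: frontier [B-C 13, B-F 22, D-F 14, C-D 19, E-F 13, C-G 7, F-G 21] → take C-G (7); add C.
Step 5: frontier [B-F 22, C-F 22, D-F 14, E-F 13, F-G 21] → take E-F (13); add F.
Vertex order: E, D, G, B, C, F. The 6th vertex is F.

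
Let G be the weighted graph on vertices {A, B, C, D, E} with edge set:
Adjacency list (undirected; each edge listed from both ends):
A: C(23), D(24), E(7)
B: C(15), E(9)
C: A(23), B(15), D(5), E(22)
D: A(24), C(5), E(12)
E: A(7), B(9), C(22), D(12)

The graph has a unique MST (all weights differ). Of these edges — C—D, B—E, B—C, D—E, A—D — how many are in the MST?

3

Kruskal's algorithm — process edges by increasing weight (ties by edge label):
C—D (5): add — endpoints in different components.
A—E (7): add — endpoints in different components.
B—E (9): add — endpoints in different components.
D—E (12): add — endpoints in different components.
MST edge set: {C—D, A—E, B—E, D—E}.
Of the listed edges, {C—D, B—E, D—E} are in the MST → 3.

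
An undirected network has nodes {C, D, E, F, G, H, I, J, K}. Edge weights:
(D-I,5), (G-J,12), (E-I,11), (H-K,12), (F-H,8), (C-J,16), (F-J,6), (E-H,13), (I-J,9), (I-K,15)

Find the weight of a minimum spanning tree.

Prim's algorithm from I:
Step 1: frontier [D-I 5, I-J 9, E-I 11, I-K 15] → take D-I (5); add D.
Step 2: frontier [I-J 9, E-I 11, I-K 15] → take I-J (9); add J.
Step 3: frontier [E-I 11, I-K 15, F-J 6, G-J 12, C-J 16] → take F-J (6); add F.
Step 4: frontier [F-H 8, E-I 11, I-K 15, G-J 12, C-J 16] → take F-H (8); add H.
Step 5: frontier [H-K 12, E-H 13, E-I 11, I-K 15, G-J 12, C-J 16] → take E-I (11); add E.
Step 6: frontier [H-K 12, I-K 15, G-J 12, C-J 16] → take G-J (12); add G.
Step 7: frontier [H-K 12, I-K 15, C-J 16] → take H-K (12); add K.
Step 8: frontier [C-J 16] → take C-J (16); add C.
MST edges: D-I, I-J, F-J, F-H, E-I, G-J, H-K, C-J; total weight 5+9+6+8+11+12+12+16 = 79.

79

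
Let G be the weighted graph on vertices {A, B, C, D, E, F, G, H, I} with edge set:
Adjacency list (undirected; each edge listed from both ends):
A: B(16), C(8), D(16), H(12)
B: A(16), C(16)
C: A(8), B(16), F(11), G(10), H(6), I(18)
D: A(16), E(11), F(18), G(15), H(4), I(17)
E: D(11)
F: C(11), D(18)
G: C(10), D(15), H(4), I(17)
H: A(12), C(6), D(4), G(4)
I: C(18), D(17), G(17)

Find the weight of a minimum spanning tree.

Kruskal: consider edges lightest-first.
D–H (4): add — endpoints in different components.
G–H (4): add — endpoints in different components.
C–H (6): add — endpoints in different components.
A–C (8): add — endpoints in different components.
C–G (10): skip — C and G already connected.
C–F (11): add — endpoints in different components.
D–E (11): add — endpoints in different components.
A–H (12): skip — A and H already connected.
D–G (15): skip — D and G already connected.
A–B (16): add — endpoints in different components.
A–D (16): skip — A and D already connected.
B–C (16): skip — B and C already connected.
D–I (17): add — endpoints in different components.
MST edges: D–H, G–H, C–H, A–C, C–F, D–E, A–B, D–I; total weight 4+4+6+8+11+11+16+17 = 77.

77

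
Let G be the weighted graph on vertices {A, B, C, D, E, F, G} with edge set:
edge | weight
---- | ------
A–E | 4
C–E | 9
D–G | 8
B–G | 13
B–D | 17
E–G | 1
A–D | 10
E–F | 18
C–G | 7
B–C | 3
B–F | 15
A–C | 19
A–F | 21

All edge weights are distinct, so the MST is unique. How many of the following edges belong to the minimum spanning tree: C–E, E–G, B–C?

Kruskal's algorithm — process edges by increasing weight (ties by edge label):
E–G (1): add — endpoints in different components.
B–C (3): add — endpoints in different components.
A–E (4): add — endpoints in different components.
C–G (7): add — endpoints in different components.
D–G (8): add — endpoints in different components.
C–E (9): skip — C and E already connected.
A–D (10): skip — A and D already connected.
B–G (13): skip — B and G already connected.
B–F (15): add — endpoints in different components.
MST edge set: {E–G, B–C, A–E, C–G, D–G, B–F}.
Of the listed edges, {E–G, B–C} are in the MST → 2.

2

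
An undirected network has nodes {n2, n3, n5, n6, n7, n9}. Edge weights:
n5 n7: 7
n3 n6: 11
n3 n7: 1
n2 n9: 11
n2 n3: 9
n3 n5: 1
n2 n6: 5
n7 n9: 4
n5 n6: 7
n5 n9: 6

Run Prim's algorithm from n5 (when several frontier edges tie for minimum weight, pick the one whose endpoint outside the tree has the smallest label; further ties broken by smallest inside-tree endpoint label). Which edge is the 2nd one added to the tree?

Grow the tree from n5 using Prim:
Step 1: cheapest edge leaving the tree is n3 n5 (1); add n3.
Step 2: cheapest edge leaving the tree is n3 n7 (1); add n7.
Step 3: cheapest edge leaving the tree is n7 n9 (4); add n9.
Step 4: cheapest edge leaving the tree is n5 n6 (7); add n6.
Step 5: cheapest edge leaving the tree is n2 n6 (5); add n2.
The 2nd edge added is n3 n7.

n3-n7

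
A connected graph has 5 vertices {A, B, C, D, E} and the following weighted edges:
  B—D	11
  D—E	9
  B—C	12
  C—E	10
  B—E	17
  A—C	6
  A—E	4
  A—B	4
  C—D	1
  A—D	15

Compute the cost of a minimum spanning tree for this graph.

15

Sort edges by weight, then run Kruskal:
C—D (1): add. Components now {A} {B} {C,D} {E}
A—B (4): add. Components now {A,B} {C,D} {E}
A—E (4): add. Components now {A,B,E} {C,D}
A—C (6): add. Components now {A,B,C,D,E}
MST edges: C—D, A—B, A—E, A—C; total weight 1+4+4+6 = 15.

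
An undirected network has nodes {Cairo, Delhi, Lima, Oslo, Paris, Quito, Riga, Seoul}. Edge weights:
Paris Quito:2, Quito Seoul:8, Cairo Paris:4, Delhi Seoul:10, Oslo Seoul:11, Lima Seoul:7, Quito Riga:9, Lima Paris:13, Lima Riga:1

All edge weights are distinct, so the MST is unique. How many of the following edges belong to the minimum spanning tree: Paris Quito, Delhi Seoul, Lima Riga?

3

Kruskal's algorithm — process edges by increasing weight (ties by edge label):
Lima Riga (1): add — endpoints in different components.
Paris Quito (2): add — endpoints in different components.
Cairo Paris (4): add — endpoints in different components.
Lima Seoul (7): add — endpoints in different components.
Quito Seoul (8): add — endpoints in different components.
Quito Riga (9): skip — Riga and Quito already connected.
Delhi Seoul (10): add — endpoints in different components.
Oslo Seoul (11): add — endpoints in different components.
MST edge set: {Lima Riga, Paris Quito, Cairo Paris, Lima Seoul, Quito Seoul, Delhi Seoul, Oslo Seoul}.
Of the listed edges, {Paris Quito, Delhi Seoul, Lima Riga} are in the MST → 3.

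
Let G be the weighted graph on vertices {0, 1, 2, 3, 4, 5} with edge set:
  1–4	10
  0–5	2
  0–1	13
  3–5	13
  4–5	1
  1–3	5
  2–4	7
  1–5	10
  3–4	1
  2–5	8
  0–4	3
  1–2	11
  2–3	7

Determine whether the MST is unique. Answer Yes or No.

Kruskal's algorithm — process edges by increasing weight (ties by edge label):
3–4 (1): add. Components now {0} {1} {2} {3,4} {5}
4–5 (1): add. Components now {0} {1} {2} {3,4,5}
0–5 (2): add. Components now {0,3,4,5} {1} {2}
0–4 (3): skip — 0 and 4 already connected.
1–3 (5): add. Components now {0,1,3,4,5} {2}
2–3 (7): add. Components now {0,1,2,3,4,5}
Non-tree edge 2–4 has weight 7, equal to the heaviest edge on its tree cycle — swapping gives another MST of the same weight. Not unique.

No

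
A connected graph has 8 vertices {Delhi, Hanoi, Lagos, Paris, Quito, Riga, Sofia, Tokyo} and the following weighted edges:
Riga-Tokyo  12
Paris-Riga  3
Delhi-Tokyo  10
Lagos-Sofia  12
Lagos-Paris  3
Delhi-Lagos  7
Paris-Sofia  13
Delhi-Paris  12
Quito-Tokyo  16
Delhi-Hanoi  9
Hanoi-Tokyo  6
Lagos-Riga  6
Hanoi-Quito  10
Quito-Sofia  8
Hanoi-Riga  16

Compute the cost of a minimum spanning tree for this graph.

Prim's algorithm from Delhi:
Step 1: cheapest edge leaving the tree is Delhi-Lagos (7); add Lagos.
Step 2: cheapest edge leaving the tree is Lagos-Paris (3); add Paris.
Step 3: cheapest edge leaving the tree is Paris-Riga (3); add Riga.
Step 4: cheapest edge leaving the tree is Delhi-Hanoi (9); add Hanoi.
Step 5: cheapest edge leaving the tree is Hanoi-Tokyo (6); add Tokyo.
Step 6: cheapest edge leaving the tree is Hanoi-Quito (10); add Quito.
Step 7: cheapest edge leaving the tree is Quito-Sofia (8); add Sofia.
MST edges: Delhi-Lagos, Lagos-Paris, Paris-Riga, Delhi-Hanoi, Hanoi-Tokyo, Hanoi-Quito, Quito-Sofia; total weight 7+3+3+9+6+10+8 = 46.

46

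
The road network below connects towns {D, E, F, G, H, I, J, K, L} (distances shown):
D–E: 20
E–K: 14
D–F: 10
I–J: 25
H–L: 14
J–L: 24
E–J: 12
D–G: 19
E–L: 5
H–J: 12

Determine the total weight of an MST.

117

Sort edges by weight, then run Kruskal:
E–L (5): add — endpoints in different components.
D–F (10): add — endpoints in different components.
E–J (12): add — endpoints in different components.
H–J (12): add — endpoints in different components.
E–K (14): add — endpoints in different components.
H–L (14): skip — H and L already connected.
D–G (19): add — endpoints in different components.
D–E (20): add — endpoints in different components.
J–L (24): skip — J and L already connected.
I–J (25): add — endpoints in different components.
MST edges: E–L, D–F, E–J, H–J, E–K, D–G, D–E, I–J; total weight 5+10+12+12+14+19+20+25 = 117.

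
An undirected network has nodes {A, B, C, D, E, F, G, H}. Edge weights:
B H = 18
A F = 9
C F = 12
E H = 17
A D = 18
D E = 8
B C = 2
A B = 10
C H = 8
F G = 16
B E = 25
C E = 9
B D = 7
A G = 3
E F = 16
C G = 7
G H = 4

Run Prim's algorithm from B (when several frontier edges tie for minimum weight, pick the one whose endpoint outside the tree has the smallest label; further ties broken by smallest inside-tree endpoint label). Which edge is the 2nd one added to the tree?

Prim's algorithm from B:
Step 1: cheapest edge leaving the tree is B C (2); add C.
Step 2: cheapest edge leaving the tree is B D (7); add D.
Step 3: cheapest edge leaving the tree is C G (7); add G.
Step 4: cheapest edge leaving the tree is A G (3); add A.
Step 5: cheapest edge leaving the tree is G H (4); add H.
Step 6: cheapest edge leaving the tree is D E (8); add E.
Step 7: cheapest edge leaving the tree is A F (9); add F.
The 2nd edge added is B D.

B-D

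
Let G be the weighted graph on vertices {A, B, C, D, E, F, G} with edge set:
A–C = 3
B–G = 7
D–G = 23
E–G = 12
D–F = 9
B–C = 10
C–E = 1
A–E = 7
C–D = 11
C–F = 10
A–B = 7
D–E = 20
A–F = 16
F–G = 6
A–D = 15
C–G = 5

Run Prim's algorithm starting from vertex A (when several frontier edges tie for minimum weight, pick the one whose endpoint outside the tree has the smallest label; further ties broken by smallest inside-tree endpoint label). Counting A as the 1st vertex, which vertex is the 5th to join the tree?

F

Prim's algorithm from A:
Step 1: cheapest edge leaving the tree is A–C (3); add C.
Step 2: cheapest edge leaving the tree is C–E (1); add E.
Step 3: cheapest edge leaving the tree is C–G (5); add G.
Step 4: cheapest edge leaving the tree is F–G (6); add F.
Step 5: cheapest edge leaving the tree is A–B (7); add B.
Step 6: cheapest edge leaving the tree is D–F (9); add D.
Vertex order: A, C, E, G, F, B, D. The 5th vertex is F.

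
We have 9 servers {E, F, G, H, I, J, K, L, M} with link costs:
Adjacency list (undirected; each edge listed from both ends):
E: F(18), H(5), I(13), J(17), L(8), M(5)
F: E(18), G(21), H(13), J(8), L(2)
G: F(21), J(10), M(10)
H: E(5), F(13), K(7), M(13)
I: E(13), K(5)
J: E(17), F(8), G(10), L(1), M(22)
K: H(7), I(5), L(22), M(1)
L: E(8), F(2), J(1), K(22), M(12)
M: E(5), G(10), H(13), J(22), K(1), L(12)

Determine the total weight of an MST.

Grow the tree from J using Prim:
Step 1: cheapest edge leaving the tree is J L (1); add L.
Step 2: cheapest edge leaving the tree is F L (2); add F.
Step 3: cheapest edge leaving the tree is E L (8); add E.
Step 4: cheapest edge leaving the tree is E H (5); add H.
Step 5: cheapest edge leaving the tree is E M (5); add M.
Step 6: cheapest edge leaving the tree is K M (1); add K.
Step 7: cheapest edge leaving the tree is I K (5); add I.
Step 8: cheapest edge leaving the tree is G J (10); add G.
MST edges: J L, F L, E L, E H, E M, K M, I K, G J; total weight 1+2+8+5+5+1+5+10 = 37.

37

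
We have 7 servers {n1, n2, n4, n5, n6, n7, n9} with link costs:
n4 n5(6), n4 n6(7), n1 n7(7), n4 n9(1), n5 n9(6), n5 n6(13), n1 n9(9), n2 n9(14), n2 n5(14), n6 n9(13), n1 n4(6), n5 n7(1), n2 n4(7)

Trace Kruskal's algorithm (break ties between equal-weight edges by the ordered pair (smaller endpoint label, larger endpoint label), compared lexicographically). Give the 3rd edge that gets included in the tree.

n1-n4

Kruskal: consider edges lightest-first.
n4 n9 (1): add. Components now {n2} {n6} {n5} {n4,n9} {n7} {n1}
n5 n7 (1): add. Components now {n2} {n6} {n5,n7} {n4,n9} {n1}
n1 n4 (6): add. Components now {n2} {n6} {n5,n7} {n1,n4,n9}
n4 n5 (6): add. Components now {n2} {n6} {n1,n4,n5,n7,n9}
n5 n9 (6): skip — n5 and n9 already connected.
n1 n7 (7): skip — n7 and n1 already connected.
n2 n4 (7): add. Components now {n1,n2,n4,n5,n7,n9} {n6}
n4 n6 (7): add. Components now {n1,n2,n4,n5,n6,n7,n9}
The 3rd edge added is n1 n4.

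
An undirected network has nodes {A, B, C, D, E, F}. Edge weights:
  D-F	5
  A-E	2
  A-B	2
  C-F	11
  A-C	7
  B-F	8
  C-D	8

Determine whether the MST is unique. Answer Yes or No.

Kruskal's algorithm — process edges by increasing weight (ties by edge label):
A-B (2): add. Components now {A,B} {C} {D} {E} {F}
A-E (2): add. Components now {A,B,E} {C} {D} {F}
D-F (5): add. Components now {A,B,E} {C} {D,F}
A-C (7): add. Components now {A,B,C,E} {D,F}
B-F (8): add. Components now {A,B,C,D,E,F}
Non-tree edge C-D has weight 8, equal to the heaviest edge on its tree cycle — swapping gives another MST of the same weight. Not unique.

No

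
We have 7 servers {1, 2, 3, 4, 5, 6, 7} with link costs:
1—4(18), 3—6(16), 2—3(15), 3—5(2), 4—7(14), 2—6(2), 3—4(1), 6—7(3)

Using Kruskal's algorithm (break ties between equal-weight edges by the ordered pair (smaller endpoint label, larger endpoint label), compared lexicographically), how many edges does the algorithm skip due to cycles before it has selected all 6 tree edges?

2

Sort edges by weight, then run Kruskal:
3—4 (1): add — endpoints in different components.
2—6 (2): add — endpoints in different components.
3—5 (2): add — endpoints in different components.
6—7 (3): add — endpoints in different components.
4—7 (14): add — endpoints in different components.
2—3 (15): skip — 2 and 3 already connected.
3—6 (16): skip — 3 and 6 already connected.
1—4 (18): add — endpoints in different components.
Edges rejected before the tree was complete: 2.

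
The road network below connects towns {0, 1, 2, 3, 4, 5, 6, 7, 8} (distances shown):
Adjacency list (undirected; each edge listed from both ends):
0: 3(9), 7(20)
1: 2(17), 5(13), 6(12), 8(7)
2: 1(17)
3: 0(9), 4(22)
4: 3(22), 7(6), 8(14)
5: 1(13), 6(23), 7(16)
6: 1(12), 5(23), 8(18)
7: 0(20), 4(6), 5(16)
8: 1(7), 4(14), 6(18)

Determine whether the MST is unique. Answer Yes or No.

Kruskal: consider edges lightest-first.
4-7 (6): add — endpoints in different components.
1-8 (7): add — endpoints in different components.
0-3 (9): add — endpoints in different components.
1-6 (12): add — endpoints in different components.
1-5 (13): add — endpoints in different components.
4-8 (14): add — endpoints in different components.
5-7 (16): skip — 5 and 7 already connected.
1-2 (17): add — endpoints in different components.
6-8 (18): skip — 6 and 8 already connected.
0-7 (20): add — endpoints in different components.
Every non-tree edge has weight strictly greater than the heaviest edge on the tree path between its endpoints, so the MST is unique.

Yes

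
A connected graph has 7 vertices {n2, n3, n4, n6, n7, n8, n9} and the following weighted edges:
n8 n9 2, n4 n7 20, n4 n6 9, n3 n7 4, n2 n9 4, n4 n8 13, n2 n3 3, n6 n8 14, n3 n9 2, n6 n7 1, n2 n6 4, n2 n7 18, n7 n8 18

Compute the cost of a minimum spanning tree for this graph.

Sort edges by weight, then run Kruskal:
n6 n7 (1): add — endpoints in different components.
n3 n9 (2): add — endpoints in different components.
n8 n9 (2): add — endpoints in different components.
n2 n3 (3): add — endpoints in different components.
n2 n6 (4): add — endpoints in different components.
n2 n9 (4): skip — n9 and n2 already connected.
n3 n7 (4): skip — n7 and n3 already connected.
n4 n6 (9): add — endpoints in different components.
MST edges: n6 n7, n3 n9, n8 n9, n2 n3, n2 n6, n4 n6; total weight 1+2+2+3+4+9 = 21.

21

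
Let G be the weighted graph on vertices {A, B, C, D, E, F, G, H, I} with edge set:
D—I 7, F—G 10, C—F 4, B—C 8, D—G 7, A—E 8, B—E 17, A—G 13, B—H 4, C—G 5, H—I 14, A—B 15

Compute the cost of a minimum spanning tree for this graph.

56

Prim's algorithm from E:
Step 1: cheapest edge leaving the tree is A—E (8); add A.
Step 2: cheapest edge leaving the tree is A—G (13); add G.
Step 3: cheapest edge leaving the tree is C—G (5); add C.
Step 4: cheapest edge leaving the tree is C—F (4); add F.
Step 5: cheapest edge leaving the tree is D—G (7); add D.
Step 6: cheapest edge leaving the tree is D—I (7); add I.
Step 7: cheapest edge leaving the tree is B—C (8); add B.
Step 8: cheapest edge leaving the tree is B—H (4); add H.
MST edges: A—E, A—G, C—G, C—F, D—G, D—I, B—C, B—H; total weight 8+13+5+4+7+7+8+4 = 56.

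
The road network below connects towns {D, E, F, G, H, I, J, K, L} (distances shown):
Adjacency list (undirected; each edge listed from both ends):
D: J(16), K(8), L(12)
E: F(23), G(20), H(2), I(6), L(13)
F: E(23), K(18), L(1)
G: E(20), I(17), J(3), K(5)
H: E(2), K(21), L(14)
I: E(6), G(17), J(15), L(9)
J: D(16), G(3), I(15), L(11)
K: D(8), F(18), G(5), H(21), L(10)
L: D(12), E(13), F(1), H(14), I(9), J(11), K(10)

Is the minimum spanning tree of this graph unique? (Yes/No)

Yes

Kruskal's algorithm — process edges by increasing weight (ties by edge label):
F–L (1): add — endpoints in different components.
E–H (2): add — endpoints in different components.
G–J (3): add — endpoints in different components.
G–K (5): add — endpoints in different components.
E–I (6): add — endpoints in different components.
D–K (8): add — endpoints in different components.
I–L (9): add — endpoints in different components.
K–L (10): add — endpoints in different components.
Every non-tree edge has weight strictly greater than the heaviest edge on the tree path between its endpoints, so the MST is unique.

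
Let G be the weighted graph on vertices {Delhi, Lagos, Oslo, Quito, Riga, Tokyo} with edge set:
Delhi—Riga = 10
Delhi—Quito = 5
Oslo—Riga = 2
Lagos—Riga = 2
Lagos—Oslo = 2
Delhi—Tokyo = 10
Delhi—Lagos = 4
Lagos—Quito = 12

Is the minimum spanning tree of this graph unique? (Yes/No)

No

Kruskal's algorithm — process edges by increasing weight (ties by edge label):
Lagos—Oslo (2): add. Components now {Riga} {Delhi} {Tokyo} {Quito} {Lagos,Oslo}
Lagos—Riga (2): add. Components now {Lagos,Oslo,Riga} {Delhi} {Tokyo} {Quito}
Oslo—Riga (2): skip — Riga and Oslo already connected.
Delhi—Lagos (4): add. Components now {Delhi,Lagos,Oslo,Riga} {Tokyo} {Quito}
Delhi—Quito (5): add. Components now {Delhi,Lagos,Oslo,Quito,Riga} {Tokyo}
Delhi—Riga (10): skip — Riga and Delhi already connected.
Delhi—Tokyo (10): add. Components now {Delhi,Lagos,Oslo,Quito,Riga,Tokyo}
Non-tree edge Oslo—Riga has weight 2, equal to the heaviest edge on its tree cycle — swapping gives another MST of the same weight. Not unique.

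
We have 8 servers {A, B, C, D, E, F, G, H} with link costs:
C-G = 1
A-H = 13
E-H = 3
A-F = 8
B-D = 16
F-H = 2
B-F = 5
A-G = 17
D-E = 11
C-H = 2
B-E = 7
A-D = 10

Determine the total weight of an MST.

31

Kruskal: consider edges lightest-first.
C-G (1): add — endpoints in different components.
C-H (2): add — endpoints in different components.
F-H (2): add — endpoints in different components.
E-H (3): add — endpoints in different components.
B-F (5): add — endpoints in different components.
B-E (7): skip — B and E already connected.
A-F (8): add — endpoints in different components.
A-D (10): add — endpoints in different components.
MST edges: C-G, C-H, F-H, E-H, B-F, A-F, A-D; total weight 1+2+2+3+5+8+10 = 31.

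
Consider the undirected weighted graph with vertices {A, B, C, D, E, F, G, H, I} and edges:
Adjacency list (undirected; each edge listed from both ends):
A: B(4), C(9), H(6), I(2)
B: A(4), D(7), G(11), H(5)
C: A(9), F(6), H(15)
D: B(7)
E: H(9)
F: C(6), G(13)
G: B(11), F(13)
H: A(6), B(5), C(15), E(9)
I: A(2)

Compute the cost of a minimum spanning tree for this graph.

53

Kruskal: consider edges lightest-first.
A—I (2): add — endpoints in different components.
A—B (4): add — endpoints in different components.
B—H (5): add — endpoints in different components.
A—H (6): skip — A and H already connected.
C—F (6): add — endpoints in different components.
B—D (7): add — endpoints in different components.
A—C (9): add — endpoints in different components.
E—H (9): add — endpoints in different components.
B—G (11): add — endpoints in different components.
MST edges: A—I, A—B, B—H, C—F, B—D, A—C, E—H, B—G; total weight 2+4+5+6+7+9+9+11 = 53.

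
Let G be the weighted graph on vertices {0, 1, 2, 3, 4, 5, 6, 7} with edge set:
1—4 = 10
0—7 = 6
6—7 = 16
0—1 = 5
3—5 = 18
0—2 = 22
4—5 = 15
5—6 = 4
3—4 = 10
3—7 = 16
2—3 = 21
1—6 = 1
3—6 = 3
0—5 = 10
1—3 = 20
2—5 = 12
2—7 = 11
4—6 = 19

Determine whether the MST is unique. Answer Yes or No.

No

Kruskal's algorithm — process edges by increasing weight (ties by edge label):
1—6 (1): add — endpoints in different components.
3—6 (3): add — endpoints in different components.
5—6 (4): add — endpoints in different components.
0—1 (5): add — endpoints in different components.
0—7 (6): add — endpoints in different components.
0—5 (10): skip — 0 and 5 already connected.
1—4 (10): add — endpoints in different components.
3—4 (10): skip — 3 and 4 already connected.
2—7 (11): add — endpoints in different components.
Non-tree edge 3—4 has weight 10, equal to the heaviest edge on its tree cycle — swapping gives another MST of the same weight. Not unique.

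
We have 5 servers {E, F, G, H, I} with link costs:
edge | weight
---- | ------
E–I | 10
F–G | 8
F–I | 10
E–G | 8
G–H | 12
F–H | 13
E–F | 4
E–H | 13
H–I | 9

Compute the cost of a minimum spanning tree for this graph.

31

Prim, starting at I.
Step 1: cheapest edge leaving the tree is H–I (9); add H.
Step 2: cheapest edge leaving the tree is E–I (10); add E.
Step 3: cheapest edge leaving the tree is E–F (4); add F.
Step 4: cheapest edge leaving the tree is E–G (8); add G.
MST edges: H–I, E–I, E–F, E–G; total weight 9+10+4+8 = 31.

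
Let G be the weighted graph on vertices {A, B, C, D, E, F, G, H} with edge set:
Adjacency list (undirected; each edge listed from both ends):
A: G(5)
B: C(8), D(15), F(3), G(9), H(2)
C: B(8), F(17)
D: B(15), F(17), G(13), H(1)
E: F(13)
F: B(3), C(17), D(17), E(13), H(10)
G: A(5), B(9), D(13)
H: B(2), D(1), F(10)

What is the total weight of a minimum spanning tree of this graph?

Sort edges by weight, then run Kruskal:
D H (1): add — endpoints in different components.
B H (2): add — endpoints in different components.
B F (3): add — endpoints in different components.
A G (5): add — endpoints in different components.
B C (8): add — endpoints in different components.
B G (9): add — endpoints in different components.
F H (10): skip — F and H already connected.
D G (13): skip — D and G already connected.
E F (13): add — endpoints in different components.
MST edges: D H, B H, B F, A G, B C, B G, E F; total weight 1+2+3+5+8+9+13 = 41.

41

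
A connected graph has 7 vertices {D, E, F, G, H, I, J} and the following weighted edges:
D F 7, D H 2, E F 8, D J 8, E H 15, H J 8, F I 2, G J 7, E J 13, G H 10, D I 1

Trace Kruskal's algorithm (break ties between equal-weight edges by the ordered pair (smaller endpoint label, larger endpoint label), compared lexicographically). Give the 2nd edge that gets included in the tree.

D-H

Sort edges by weight, then run Kruskal:
D I (1): add — endpoints in different components.
D H (2): add — endpoints in different components.
F I (2): add — endpoints in different components.
D F (7): skip — D and F already connected.
G J (7): add — endpoints in different components.
D J (8): add — endpoints in different components.
E F (8): add — endpoints in different components.
The 2nd edge added is D H.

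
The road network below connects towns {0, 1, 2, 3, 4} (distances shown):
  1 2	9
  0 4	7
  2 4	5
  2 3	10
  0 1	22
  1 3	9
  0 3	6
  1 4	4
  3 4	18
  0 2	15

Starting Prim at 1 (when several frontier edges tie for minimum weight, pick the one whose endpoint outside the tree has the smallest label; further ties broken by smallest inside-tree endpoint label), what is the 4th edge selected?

0-3

Prim, starting at 1.
Step 1: cheapest edge leaving the tree is 1 4 (4); add 4.
Step 2: cheapest edge leaving the tree is 2 4 (5); add 2.
Step 3: cheapest edge leaving the tree is 0 4 (7); add 0.
Step 4: cheapest edge leaving the tree is 0 3 (6); add 3.
The 4th edge added is 0 3.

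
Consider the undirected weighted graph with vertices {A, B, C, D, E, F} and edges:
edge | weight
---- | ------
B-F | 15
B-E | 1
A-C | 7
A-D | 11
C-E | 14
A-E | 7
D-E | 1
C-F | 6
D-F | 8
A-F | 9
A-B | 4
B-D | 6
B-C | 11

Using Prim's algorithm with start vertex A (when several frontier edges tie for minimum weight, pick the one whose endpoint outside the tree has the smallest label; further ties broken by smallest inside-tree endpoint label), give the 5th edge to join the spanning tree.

Prim, starting at A.
Step 1: cheapest edge leaving the tree is A-B (4); add B.
Step 2: cheapest edge leaving the tree is B-E (1); add E.
Step 3: cheapest edge leaving the tree is D-E (1); add D.
Step 4: cheapest edge leaving the tree is A-C (7); add C.
Step 5: cheapest edge leaving the tree is C-F (6); add F.
The 5th edge added is C-F.

C-F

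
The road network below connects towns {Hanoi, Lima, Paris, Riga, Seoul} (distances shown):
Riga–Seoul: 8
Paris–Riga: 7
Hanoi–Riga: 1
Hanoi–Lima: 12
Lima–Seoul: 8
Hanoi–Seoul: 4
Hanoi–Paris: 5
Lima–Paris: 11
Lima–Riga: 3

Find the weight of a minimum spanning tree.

13

Sort edges by weight, then run Kruskal:
Hanoi–Riga (1): add. Components now {Hanoi,Riga} {Seoul} {Paris} {Lima}
Lima–Riga (3): add. Components now {Hanoi,Lima,Riga} {Seoul} {Paris}
Hanoi–Seoul (4): add. Components now {Hanoi,Lima,Riga,Seoul} {Paris}
Hanoi–Paris (5): add. Components now {Hanoi,Lima,Paris,Riga,Seoul}
MST edges: Hanoi–Riga, Lima–Riga, Hanoi–Seoul, Hanoi–Paris; total weight 1+3+4+5 = 13.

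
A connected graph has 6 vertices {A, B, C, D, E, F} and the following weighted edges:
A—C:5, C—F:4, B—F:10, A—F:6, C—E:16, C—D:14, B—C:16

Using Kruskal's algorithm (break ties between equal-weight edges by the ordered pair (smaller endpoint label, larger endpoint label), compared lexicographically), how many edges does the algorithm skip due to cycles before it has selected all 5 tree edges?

Kruskal: consider edges lightest-first.
C—F (4): add. Components now {A} {B} {C,F} {D} {E}
A—C (5): add. Components now {A,C,F} {B} {D} {E}
A—F (6): skip — A and F already connected.
B—F (10): add. Components now {A,B,C,F} {D} {E}
C—D (14): add. Components now {A,B,C,D,F} {E}
B—C (16): skip — B and C already connected.
C—E (16): add. Components now {A,B,C,D,E,F}
Edges rejected before the tree was complete: 2.

2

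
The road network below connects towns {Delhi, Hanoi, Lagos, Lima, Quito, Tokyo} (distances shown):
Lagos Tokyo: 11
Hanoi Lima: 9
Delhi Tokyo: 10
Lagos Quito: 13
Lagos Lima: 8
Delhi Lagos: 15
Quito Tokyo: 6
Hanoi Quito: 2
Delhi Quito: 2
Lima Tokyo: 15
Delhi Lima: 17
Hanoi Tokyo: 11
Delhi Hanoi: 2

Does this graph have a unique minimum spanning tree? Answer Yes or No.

Kruskal's algorithm — process edges by increasing weight (ties by edge label):
Delhi Hanoi (2): add — endpoints in different components.
Delhi Quito (2): add — endpoints in different components.
Hanoi Quito (2): skip — Hanoi and Quito already connected.
Quito Tokyo (6): add — endpoints in different components.
Lagos Lima (8): add — endpoints in different components.
Hanoi Lima (9): add — endpoints in different components.
Non-tree edge Hanoi Quito has weight 2, equal to the heaviest edge on its tree cycle — swapping gives another MST of the same weight. Not unique.

No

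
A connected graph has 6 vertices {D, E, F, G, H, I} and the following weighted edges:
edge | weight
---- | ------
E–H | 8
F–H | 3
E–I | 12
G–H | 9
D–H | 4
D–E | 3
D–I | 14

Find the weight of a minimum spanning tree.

Grow the tree from F using Prim:
Step 1: cheapest edge leaving the tree is F–H (3); add H.
Step 2: cheapest edge leaving the tree is D–H (4); add D.
Step 3: cheapest edge leaving the tree is D–E (3); add E.
Step 4: cheapest edge leaving the tree is G–H (9); add G.
Step 5: cheapest edge leaving the tree is E–I (12); add I.
MST edges: F–H, D–H, D–E, G–H, E–I; total weight 3+4+3+9+12 = 31.

31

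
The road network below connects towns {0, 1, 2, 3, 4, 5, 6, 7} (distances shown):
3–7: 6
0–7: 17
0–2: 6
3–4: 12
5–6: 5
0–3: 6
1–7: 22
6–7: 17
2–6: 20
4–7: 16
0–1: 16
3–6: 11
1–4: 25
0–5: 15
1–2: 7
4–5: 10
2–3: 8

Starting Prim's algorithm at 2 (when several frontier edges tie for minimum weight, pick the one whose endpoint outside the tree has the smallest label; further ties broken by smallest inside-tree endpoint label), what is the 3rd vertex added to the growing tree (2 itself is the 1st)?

3

Prim's algorithm from 2:
Step 1: cheapest edge leaving the tree is 0–2 (6); add 0.
Step 2: cheapest edge leaving the tree is 0–3 (6); add 3.
Step 3: cheapest edge leaving the tree is 3–7 (6); add 7.
Step 4: cheapest edge leaving the tree is 1–2 (7); add 1.
Step 5: cheapest edge leaving the tree is 3–6 (11); add 6.
Step 6: cheapest edge leaving the tree is 5–6 (5); add 5.
Step 7: cheapest edge leaving the tree is 4–5 (10); add 4.
Vertex order: 2, 0, 3, 7, 1, 6, 5, 4. The 3rd vertex is 3.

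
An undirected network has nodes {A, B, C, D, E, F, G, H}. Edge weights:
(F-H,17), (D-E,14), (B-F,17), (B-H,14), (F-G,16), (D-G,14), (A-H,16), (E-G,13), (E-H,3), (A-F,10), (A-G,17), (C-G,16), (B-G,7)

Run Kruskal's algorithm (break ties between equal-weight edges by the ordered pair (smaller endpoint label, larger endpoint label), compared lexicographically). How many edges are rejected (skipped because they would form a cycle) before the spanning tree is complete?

Kruskal's algorithm — process edges by increasing weight (ties by edge label):
E-H (3): add — endpoints in different components.
B-G (7): add — endpoints in different components.
A-F (10): add — endpoints in different components.
E-G (13): add — endpoints in different components.
B-H (14): skip — B and H already connected.
D-E (14): add — endpoints in different components.
D-G (14): skip — D and G already connected.
A-H (16): add — endpoints in different components.
C-G (16): add — endpoints in different components.
Edges rejected before the tree was complete: 2.

2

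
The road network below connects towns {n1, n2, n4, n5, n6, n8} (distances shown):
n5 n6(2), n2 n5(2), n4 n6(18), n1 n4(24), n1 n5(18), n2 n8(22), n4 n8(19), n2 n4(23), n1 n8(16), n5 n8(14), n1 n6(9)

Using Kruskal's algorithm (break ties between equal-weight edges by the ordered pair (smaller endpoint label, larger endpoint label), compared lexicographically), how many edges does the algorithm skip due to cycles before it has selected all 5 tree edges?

2

Kruskal: consider edges lightest-first.
n2 n5 (2): add. Components now {n6} {n4} {n1} {n2,n5} {n8}
n5 n6 (2): add. Components now {n2,n5,n6} {n4} {n1} {n8}
n1 n6 (9): add. Components now {n1,n2,n5,n6} {n4} {n8}
n5 n8 (14): add. Components now {n1,n2,n5,n6,n8} {n4}
n1 n8 (16): skip — n1 and n8 already connected.
n1 n5 (18): skip — n1 and n5 already connected.
n4 n6 (18): add. Components now {n1,n2,n4,n5,n6,n8}
Edges rejected before the tree was complete: 2.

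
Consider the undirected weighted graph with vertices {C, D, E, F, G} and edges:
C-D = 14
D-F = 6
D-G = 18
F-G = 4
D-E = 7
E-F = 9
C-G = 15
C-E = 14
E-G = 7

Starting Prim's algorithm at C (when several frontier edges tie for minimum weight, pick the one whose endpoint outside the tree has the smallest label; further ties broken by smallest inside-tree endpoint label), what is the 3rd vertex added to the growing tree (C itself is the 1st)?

F

Grow the tree from C using Prim:
Step 1: cheapest edge leaving the tree is C-D (14); add D.
Step 2: cheapest edge leaving the tree is D-F (6); add F.
Step 3: cheapest edge leaving the tree is F-G (4); add G.
Step 4: cheapest edge leaving the tree is D-E (7); add E.
Vertex order: C, D, F, G, E. The 3rd vertex is F.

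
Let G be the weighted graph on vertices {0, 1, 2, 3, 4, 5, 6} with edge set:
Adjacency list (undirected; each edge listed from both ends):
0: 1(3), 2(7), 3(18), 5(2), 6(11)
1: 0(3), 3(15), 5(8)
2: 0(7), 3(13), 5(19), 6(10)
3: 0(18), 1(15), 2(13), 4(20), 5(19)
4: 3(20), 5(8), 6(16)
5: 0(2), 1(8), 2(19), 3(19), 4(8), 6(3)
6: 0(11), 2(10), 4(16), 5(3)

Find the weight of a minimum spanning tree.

Prim's algorithm from 4:
Step 1: cheapest edge leaving the tree is 4-5 (8); add 5.
Step 2: cheapest edge leaving the tree is 0-5 (2); add 0.
Step 3: cheapest edge leaving the tree is 0-1 (3); add 1.
Step 4: cheapest edge leaving the tree is 5-6 (3); add 6.
Step 5: cheapest edge leaving the tree is 0-2 (7); add 2.
Step 6: cheapest edge leaving the tree is 2-3 (13); add 3.
MST edges: 4-5, 0-5, 0-1, 5-6, 0-2, 2-3; total weight 8+2+3+3+7+13 = 36.

36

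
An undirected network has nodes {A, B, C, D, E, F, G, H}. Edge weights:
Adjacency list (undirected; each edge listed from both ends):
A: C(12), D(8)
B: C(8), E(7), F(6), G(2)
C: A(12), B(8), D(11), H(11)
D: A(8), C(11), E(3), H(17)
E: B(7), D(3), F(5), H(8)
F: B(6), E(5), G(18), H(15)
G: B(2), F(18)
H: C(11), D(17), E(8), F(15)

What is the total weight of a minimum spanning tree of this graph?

40

Prim's algorithm from E:
Step 1: cheapest edge leaving the tree is D E (3); add D.
Step 2: cheapest edge leaving the tree is E F (5); add F.
Step 3: cheapest edge leaving the tree is B F (6); add B.
Step 4: cheapest edge leaving the tree is B G (2); add G.
Step 5: cheapest edge leaving the tree is A D (8); add A.
Step 6: cheapest edge leaving the tree is B C (8); add C.
Step 7: cheapest edge leaving the tree is E H (8); add H.
MST edges: D E, E F, B F, B G, A D, B C, E H; total weight 3+5+6+2+8+8+8 = 40.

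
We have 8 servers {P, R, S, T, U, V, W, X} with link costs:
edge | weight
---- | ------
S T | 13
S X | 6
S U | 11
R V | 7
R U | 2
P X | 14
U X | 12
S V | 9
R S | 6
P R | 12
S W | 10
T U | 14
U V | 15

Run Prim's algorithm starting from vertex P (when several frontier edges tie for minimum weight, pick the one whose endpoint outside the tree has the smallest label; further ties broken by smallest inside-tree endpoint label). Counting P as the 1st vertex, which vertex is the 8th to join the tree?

T

Prim, starting at P.
Step 1: cheapest edge leaving the tree is P R (12); add R.
Step 2: cheapest edge leaving the tree is R U (2); add U.
Step 3: cheapest edge leaving the tree is R S (6); add S.
Step 4: cheapest edge leaving the tree is S X (6); add X.
Step 5: cheapest edge leaving the tree is R V (7); add V.
Step 6: cheapest edge leaving the tree is S W (10); add W.
Step 7: cheapest edge leaving the tree is S T (13); add T.
Vertex order: P, R, U, S, X, V, W, T. The 8th vertex is T.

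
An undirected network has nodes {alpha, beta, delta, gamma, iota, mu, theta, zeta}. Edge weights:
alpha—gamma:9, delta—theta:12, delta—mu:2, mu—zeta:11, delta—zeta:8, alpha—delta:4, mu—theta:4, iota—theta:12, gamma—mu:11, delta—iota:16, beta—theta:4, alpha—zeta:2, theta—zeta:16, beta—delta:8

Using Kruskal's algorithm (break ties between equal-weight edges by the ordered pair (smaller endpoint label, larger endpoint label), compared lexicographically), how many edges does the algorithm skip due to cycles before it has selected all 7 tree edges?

5

Kruskal's algorithm — process edges by increasing weight (ties by edge label):
alpha—zeta (2): add — endpoints in different components.
delta—mu (2): add — endpoints in different components.
alpha—delta (4): add — endpoints in different components.
beta—theta (4): add — endpoints in different components.
mu—theta (4): add — endpoints in different components.
beta—delta (8): skip — delta and beta already connected.
delta—zeta (8): skip — delta and zeta already connected.
alpha—gamma (9): add — endpoints in different components.
gamma—mu (11): skip — mu and gamma already connected.
mu—zeta (11): skip — zeta and mu already connected.
delta—theta (12): skip — delta and theta already connected.
iota—theta (12): add — endpoints in different components.
Edges rejected before the tree was complete: 5.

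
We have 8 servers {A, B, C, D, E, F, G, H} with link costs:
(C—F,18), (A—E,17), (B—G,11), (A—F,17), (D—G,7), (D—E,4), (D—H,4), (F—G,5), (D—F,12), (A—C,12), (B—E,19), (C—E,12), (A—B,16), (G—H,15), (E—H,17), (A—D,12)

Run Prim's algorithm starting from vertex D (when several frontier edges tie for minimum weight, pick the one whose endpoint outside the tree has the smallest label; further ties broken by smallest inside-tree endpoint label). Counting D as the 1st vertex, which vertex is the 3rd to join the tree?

Grow the tree from D using Prim:
Step 1: cheapest edge leaving the tree is D—E (4); add E.
Step 2: cheapest edge leaving the tree is D—H (4); add H.
Step 3: cheapest edge leaving the tree is D—G (7); add G.
Step 4: cheapest edge leaving the tree is F—G (5); add F.
Step 5: cheapest edge leaving the tree is B—G (11); add B.
Step 6: cheapest edge leaving the tree is A—D (12); add A.
Step 7: cheapest edge leaving the tree is A—C (12); add C.
Vertex order: D, E, H, G, F, B, A, C. The 3rd vertex is H.

H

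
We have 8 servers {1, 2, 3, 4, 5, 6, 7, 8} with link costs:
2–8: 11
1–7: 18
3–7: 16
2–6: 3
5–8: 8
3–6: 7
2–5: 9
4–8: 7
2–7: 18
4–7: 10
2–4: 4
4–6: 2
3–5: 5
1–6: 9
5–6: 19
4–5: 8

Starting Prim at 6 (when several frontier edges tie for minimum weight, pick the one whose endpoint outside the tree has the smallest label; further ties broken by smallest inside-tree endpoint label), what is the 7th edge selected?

Prim, starting at 6.
Step 1: cheapest edge leaving the tree is 4–6 (2); add 4.
Step 2: cheapest edge leaving the tree is 2–6 (3); add 2.
Step 3: cheapest edge leaving the tree is 3–6 (7); add 3.
Step 4: cheapest edge leaving the tree is 3–5 (5); add 5.
Step 5: cheapest edge leaving the tree is 4–8 (7); add 8.
Step 6: cheapest edge leaving the tree is 1–6 (9); add 1.
Step 7: cheapest edge leaving the tree is 4–7 (10); add 7.
The 7th edge added is 4–7.

4-7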